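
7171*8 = 57368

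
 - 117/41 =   -  117/41 = - 2.85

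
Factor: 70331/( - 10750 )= -2^ ( - 1 )*5^( - 3)*43^(-1) * 53^1*1327^1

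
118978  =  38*3131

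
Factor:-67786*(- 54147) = 3670408542=2^1*3^1*18049^1*33893^1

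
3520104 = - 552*( - 6377)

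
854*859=733586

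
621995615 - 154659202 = 467336413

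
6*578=3468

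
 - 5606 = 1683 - 7289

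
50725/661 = 76 + 489/661 = 76.74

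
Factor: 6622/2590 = 5^( - 1)*11^1*37^(  -  1 )*43^1 = 473/185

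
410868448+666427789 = 1077296237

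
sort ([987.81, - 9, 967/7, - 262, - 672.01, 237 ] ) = [ - 672.01, - 262, - 9,967/7,237,987.81]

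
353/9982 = 353/9982 = 0.04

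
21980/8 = 5495/2  =  2747.50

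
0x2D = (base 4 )231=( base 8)55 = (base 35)1a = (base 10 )45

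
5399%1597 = 608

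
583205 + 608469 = 1191674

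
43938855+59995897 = 103934752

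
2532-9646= - 7114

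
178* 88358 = 15727724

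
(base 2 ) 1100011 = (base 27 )3i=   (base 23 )47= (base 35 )2t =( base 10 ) 99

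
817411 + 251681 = 1069092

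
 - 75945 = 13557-89502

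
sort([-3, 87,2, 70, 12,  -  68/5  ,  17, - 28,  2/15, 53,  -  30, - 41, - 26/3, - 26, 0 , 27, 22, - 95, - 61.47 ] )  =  [ - 95, - 61.47, - 41,  -  30, - 28, - 26, - 68/5, - 26/3, - 3, 0,2/15, 2, 12, 17, 22, 27, 53, 70, 87 ] 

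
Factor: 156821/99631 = 331^( - 1)*521^1 = 521/331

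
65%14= 9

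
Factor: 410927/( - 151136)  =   - 2^( - 5)*11^1*4723^( - 1) * 37357^1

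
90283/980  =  92+123/980= 92.13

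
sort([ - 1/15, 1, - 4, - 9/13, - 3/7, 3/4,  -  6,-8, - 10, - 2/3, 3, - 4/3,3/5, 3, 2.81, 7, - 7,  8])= [  -  10,-8, - 7, - 6, - 4, - 4/3, - 9/13, - 2/3,-3/7, - 1/15, 3/5, 3/4, 1, 2.81,3,  3 , 7,  8]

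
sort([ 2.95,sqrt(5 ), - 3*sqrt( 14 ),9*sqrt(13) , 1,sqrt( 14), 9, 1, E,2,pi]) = [-3* sqrt(14 ), 1, 1,2, sqrt(5),E,2.95,pi,sqrt( 14 ), 9,9 *sqrt (13 ) ]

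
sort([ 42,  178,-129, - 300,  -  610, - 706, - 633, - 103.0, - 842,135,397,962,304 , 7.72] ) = [  -  842, - 706, - 633, -610, - 300, - 129, - 103.0,7.72 , 42,135,178,304, 397,962]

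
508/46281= 508/46281 = 0.01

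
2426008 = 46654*52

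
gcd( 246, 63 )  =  3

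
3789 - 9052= - 5263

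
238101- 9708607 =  - 9470506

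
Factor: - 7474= - 2^1*37^1*101^1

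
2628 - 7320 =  - 4692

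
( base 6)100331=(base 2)1111011011111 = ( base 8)17337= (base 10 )7903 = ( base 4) 1323133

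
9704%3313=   3078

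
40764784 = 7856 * 5189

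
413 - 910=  - 497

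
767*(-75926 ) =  - 58235242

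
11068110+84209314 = 95277424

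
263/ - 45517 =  - 1 + 45254/45517=- 0.01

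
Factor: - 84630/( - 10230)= 91/11 = 7^1*11^ ( - 1)*13^1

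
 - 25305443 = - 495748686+470443243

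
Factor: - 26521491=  - 3^1*8840497^1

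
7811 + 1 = 7812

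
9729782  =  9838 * 989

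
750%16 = 14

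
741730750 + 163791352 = 905522102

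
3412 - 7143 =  - 3731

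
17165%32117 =17165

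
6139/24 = 6139/24 = 255.79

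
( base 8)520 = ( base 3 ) 110110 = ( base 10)336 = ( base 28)c0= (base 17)12d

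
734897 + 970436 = 1705333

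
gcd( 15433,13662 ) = 253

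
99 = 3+96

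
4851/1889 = 4851/1889  =  2.57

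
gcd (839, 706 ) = 1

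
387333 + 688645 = 1075978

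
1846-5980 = - 4134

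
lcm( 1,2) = 2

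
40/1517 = 40/1517 = 0.03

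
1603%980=623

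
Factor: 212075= 5^2 * 17^1  *  499^1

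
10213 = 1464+8749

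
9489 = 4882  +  4607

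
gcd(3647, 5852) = 7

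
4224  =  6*704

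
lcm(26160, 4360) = 26160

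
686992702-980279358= - 293286656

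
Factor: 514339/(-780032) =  -2^( -8)*7^1 * 11^( - 1 )*277^( - 1)*73477^1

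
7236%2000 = 1236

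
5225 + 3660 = 8885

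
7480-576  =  6904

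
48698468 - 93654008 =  - 44955540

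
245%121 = 3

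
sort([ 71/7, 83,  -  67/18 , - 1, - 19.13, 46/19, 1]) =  [ - 19.13,-67/18, - 1, 1, 46/19, 71/7, 83 ]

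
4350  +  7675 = 12025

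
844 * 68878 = 58133032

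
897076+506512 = 1403588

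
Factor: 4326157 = 11^1*393287^1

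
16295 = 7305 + 8990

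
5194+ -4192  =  1002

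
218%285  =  218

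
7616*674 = 5133184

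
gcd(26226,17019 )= 279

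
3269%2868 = 401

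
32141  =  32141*1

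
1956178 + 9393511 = 11349689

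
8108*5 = 40540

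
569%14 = 9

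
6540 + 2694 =9234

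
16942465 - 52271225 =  - 35328760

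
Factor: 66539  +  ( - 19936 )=46603 = 29^1*1607^1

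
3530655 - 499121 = 3031534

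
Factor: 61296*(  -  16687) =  - 2^4*3^1*11^1*37^1 * 41^1*1277^1 = - 1022846352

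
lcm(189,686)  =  18522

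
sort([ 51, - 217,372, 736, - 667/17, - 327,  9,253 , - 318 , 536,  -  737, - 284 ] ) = [- 737, - 327,-318, - 284, - 217  , - 667/17,9,51 , 253,372,536, 736]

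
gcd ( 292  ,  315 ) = 1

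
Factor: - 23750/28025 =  - 2^1*5^2*59^( - 1)=- 50/59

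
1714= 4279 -2565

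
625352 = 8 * 78169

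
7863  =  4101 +3762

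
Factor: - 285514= -2^1 * 142757^1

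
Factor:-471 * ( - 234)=110214= 2^1 * 3^3*13^1*157^1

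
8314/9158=4157/4579= 0.91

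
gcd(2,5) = 1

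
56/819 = 8/117  =  0.07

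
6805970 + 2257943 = 9063913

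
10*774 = 7740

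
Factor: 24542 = 2^1*7^1*1753^1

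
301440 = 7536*40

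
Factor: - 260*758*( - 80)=2^7*5^2*13^1*379^1 = 15766400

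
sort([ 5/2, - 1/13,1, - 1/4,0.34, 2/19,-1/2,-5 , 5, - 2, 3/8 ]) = [ - 5, - 2, - 1/2, - 1/4,-1/13,  2/19,0.34,  3/8,1,5/2, 5 ] 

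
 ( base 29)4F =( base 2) 10000011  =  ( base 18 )75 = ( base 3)11212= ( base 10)131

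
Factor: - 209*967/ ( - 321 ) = 202103/321 =3^( - 1)*11^1* 19^1 * 107^( - 1)* 967^1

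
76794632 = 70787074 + 6007558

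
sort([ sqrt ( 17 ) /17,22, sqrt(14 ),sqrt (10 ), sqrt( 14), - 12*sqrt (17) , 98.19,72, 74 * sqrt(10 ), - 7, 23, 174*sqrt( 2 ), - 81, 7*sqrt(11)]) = [  -  81, - 12*sqrt (17), - 7,sqrt( 17 ) /17, sqrt ( 10), sqrt( 14), sqrt(14), 22,23,7*sqrt(11 ), 72,98.19, 74* sqrt( 10 ) , 174*sqrt( 2 ) ]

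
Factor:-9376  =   - 2^5*293^1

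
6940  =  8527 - 1587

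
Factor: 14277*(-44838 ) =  - 2^1*3^3*47^1 * 53^1*4759^1 = - 640152126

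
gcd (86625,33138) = 63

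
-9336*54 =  - 504144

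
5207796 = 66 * 78906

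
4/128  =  1/32 = 0.03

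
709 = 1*709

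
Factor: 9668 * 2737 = 2^2*7^1*17^1*23^1*2417^1 = 26461316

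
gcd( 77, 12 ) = 1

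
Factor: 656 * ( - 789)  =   - 2^4*3^1*41^1*263^1 = -517584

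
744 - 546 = 198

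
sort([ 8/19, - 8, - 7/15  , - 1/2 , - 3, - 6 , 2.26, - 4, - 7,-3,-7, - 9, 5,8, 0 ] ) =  [ - 9, - 8, - 7, - 7, - 6, - 4, - 3, - 3, - 1/2, - 7/15, 0, 8/19,2.26, 5,8]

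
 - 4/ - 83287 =4/83287 = 0.00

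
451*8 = 3608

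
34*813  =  27642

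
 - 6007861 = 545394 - 6553255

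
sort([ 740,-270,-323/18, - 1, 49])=[-270, - 323/18, - 1, 49, 740 ] 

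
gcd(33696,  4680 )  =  936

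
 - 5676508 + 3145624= - 2530884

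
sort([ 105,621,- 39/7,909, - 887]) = [ - 887,-39/7, 105, 621,909]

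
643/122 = 643/122 = 5.27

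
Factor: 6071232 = 2^6*3^1 * 103^1*307^1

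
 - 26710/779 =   -  26710/779 = - 34.29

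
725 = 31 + 694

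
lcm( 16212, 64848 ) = 64848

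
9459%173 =117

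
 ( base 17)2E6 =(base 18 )29C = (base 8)1466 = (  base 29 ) SA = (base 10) 822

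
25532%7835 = 2027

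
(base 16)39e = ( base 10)926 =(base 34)r8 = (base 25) 1C1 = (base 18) 2f8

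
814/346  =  407/173 = 2.35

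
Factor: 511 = 7^1 *73^1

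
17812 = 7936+9876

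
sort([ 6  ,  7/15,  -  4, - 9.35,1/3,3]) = [ - 9.35, - 4, 1/3,7/15,3, 6]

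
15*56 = 840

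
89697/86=89697/86 = 1042.99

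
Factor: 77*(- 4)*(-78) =2^3*3^1*7^1*11^1*13^1  =  24024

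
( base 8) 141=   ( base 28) 3D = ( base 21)4D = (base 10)97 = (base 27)3G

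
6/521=6/521 = 0.01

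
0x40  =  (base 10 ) 64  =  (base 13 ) 4C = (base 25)2E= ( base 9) 71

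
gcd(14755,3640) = 65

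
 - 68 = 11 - 79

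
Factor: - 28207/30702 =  - 2^(-1)*3^( - 1) * 7^( - 1 )*17^ ( - 1 )*43^(  -  1)*67^1*421^1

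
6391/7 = 913 = 913.00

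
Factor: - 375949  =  -7^1 * 43^1*1249^1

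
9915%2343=543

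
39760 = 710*56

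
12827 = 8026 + 4801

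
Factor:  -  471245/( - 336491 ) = 5^1*307^2*336491^ ( - 1)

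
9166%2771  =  853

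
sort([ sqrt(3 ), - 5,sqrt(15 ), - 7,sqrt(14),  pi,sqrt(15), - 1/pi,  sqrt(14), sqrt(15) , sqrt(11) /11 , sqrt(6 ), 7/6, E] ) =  [ - 7, - 5, - 1/pi, sqrt (11 ) /11,7/6 , sqrt(3), sqrt (6 ),E,pi, sqrt ( 14), sqrt(14) , sqrt(15), sqrt(15 ),sqrt(15 )]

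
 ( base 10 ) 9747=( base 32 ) 9GJ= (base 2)10011000010011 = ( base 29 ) bh3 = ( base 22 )K31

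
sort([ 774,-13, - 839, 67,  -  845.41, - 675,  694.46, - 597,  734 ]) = [ - 845.41,-839, - 675, - 597, - 13,67,694.46,734,  774]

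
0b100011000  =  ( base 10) 280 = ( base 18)fa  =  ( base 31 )91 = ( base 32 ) 8O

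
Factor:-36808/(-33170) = 2^2*5^( - 1)*31^(  -  1) * 43^1 = 172/155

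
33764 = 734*46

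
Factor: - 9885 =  - 3^1 * 5^1*659^1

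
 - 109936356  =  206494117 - 316430473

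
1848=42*44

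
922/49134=461/24567 =0.02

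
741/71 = 741/71 = 10.44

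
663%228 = 207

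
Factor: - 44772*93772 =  - 4198359984 = - 2^4*3^1*7^2*13^1 * 17^1*41^1*197^1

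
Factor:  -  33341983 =-33341983^1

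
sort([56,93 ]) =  [56,93 ] 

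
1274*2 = 2548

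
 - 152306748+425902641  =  273595893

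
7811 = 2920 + 4891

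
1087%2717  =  1087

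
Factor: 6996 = 2^2*3^1*11^1* 53^1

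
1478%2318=1478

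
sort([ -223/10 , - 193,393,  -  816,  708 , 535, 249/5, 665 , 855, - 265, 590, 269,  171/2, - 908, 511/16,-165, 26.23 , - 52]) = [ - 908, - 816, - 265 , - 193, - 165, - 52, - 223/10 , 26.23,511/16, 249/5,171/2, 269,393, 535,590,665 , 708, 855 ]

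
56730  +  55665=112395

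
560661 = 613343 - 52682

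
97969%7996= 2017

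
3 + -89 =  - 86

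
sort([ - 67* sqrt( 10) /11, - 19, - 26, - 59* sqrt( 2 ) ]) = [ - 59*sqrt(2), - 26, - 67*sqrt(10) /11 ,  -  19 ] 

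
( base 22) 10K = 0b111111000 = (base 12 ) 360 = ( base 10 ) 504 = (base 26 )JA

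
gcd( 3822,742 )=14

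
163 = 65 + 98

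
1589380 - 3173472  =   - 1584092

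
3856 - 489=3367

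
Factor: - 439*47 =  - 20633 = -47^1*439^1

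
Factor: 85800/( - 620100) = - 22/159 = -  2^1*3^( -1)*11^1*53^( - 1) 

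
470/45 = 10+4/9 = 10.44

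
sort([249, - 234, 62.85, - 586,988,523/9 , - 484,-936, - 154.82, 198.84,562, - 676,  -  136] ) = [-936 , - 676 , - 586, - 484, - 234,-154.82, - 136, 523/9, 62.85 , 198.84,249, 562,988]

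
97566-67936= 29630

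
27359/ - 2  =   - 13680 + 1/2 = -  13679.50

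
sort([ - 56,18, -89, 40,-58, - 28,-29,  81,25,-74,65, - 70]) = [ - 89 , - 74, - 70,-58,-56,  -  29,-28,18,  25,40,65, 81]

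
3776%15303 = 3776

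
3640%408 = 376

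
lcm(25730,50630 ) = 1569530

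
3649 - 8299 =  - 4650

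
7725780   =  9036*855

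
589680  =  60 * 9828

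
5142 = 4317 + 825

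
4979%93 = 50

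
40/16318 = 20/8159 =0.00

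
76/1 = 76 = 76.00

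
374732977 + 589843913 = 964576890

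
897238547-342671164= 554567383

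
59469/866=68  +  581/866=68.67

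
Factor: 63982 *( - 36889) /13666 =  - 1180115999/6833 =-37^1 * 997^1*6833^(-1)*31991^1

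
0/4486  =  0 = 0.00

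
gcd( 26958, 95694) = 6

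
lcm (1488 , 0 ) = 0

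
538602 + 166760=705362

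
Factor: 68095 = 5^1*13619^1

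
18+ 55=73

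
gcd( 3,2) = 1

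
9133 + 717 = 9850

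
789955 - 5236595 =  - 4446640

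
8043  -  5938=2105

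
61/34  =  1 + 27/34= 1.79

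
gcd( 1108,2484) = 4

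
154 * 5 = 770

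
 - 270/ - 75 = 3 + 3/5 = 3.60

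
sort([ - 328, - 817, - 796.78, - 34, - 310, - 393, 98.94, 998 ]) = [ - 817, - 796.78, -393, - 328 ,- 310 , - 34,98.94, 998]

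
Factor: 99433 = 17^1*5849^1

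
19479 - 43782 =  - 24303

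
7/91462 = 1/13066 = 0.00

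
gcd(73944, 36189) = 9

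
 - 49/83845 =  - 49/83845 = - 0.00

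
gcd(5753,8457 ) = 1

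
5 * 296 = 1480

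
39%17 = 5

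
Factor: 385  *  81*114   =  2^1 * 3^5*5^1*7^1*11^1*19^1 = 3555090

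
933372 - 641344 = 292028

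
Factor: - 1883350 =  - 2^1*5^2*7^1 * 5381^1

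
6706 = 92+6614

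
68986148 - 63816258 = 5169890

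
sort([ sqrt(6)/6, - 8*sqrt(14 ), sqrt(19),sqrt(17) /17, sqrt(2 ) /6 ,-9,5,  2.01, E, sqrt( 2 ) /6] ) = [  -  8*sqrt(14 ),-9,sqrt(2 ) /6 , sqrt(2) /6,  sqrt(17 ) /17,sqrt( 6 ) /6,2.01, E, sqrt( 19),5]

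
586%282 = 22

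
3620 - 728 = 2892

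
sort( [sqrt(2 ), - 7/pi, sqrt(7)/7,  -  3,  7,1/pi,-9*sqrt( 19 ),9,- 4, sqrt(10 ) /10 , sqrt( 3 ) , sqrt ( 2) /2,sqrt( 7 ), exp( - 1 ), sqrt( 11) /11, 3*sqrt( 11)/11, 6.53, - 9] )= [ - 9*sqrt( 19 ), - 9,- 4, - 3, - 7/pi, sqrt( 11 ) /11, sqrt( 10 ) /10, 1/pi, exp( - 1), sqrt( 7 )/7, sqrt(2 )/2, 3*sqrt( 11 ) /11,sqrt(2),sqrt(3), sqrt( 7 ),6.53,  7,9] 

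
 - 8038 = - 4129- 3909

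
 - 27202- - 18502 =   -  8700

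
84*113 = 9492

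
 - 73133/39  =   - 73133/39 =- 1875.21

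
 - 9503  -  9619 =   -  19122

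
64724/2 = 32362=32362.00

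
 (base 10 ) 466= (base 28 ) GI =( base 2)111010010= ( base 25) IG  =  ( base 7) 1234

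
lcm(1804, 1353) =5412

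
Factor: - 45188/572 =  - 79 = - 79^1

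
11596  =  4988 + 6608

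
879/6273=293/2091= 0.14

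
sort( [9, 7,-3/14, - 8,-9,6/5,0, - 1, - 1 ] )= [ - 9, - 8 , - 1, -1, - 3/14,0 , 6/5,7, 9]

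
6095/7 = 6095/7   =  870.71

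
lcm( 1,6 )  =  6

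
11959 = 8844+3115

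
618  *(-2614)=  - 1615452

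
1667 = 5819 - 4152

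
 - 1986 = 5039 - 7025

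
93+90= 183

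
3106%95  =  66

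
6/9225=2/3075 = 0.00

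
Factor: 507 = 3^1*13^2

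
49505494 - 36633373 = 12872121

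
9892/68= 2473/17 = 145.47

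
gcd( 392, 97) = 1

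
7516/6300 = 1879/1575 = 1.19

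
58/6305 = 58/6305  =  0.01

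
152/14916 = 38/3729 = 0.01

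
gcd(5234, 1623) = 1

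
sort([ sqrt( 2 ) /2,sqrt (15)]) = [sqrt ( 2)/2, sqrt( 15)]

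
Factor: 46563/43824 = 2^( - 4 )*17^1=17/16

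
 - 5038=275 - 5313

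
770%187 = 22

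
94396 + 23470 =117866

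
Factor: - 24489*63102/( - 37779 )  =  2^1*3^3 * 7^( - 2)*13^1*257^ ( - 1)*809^1* 907^1 = 515101626/12593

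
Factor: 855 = 3^2*5^1* 19^1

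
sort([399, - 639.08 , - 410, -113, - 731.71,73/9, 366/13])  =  [ - 731.71, - 639.08,  -  410,-113,73/9,366/13 , 399 ] 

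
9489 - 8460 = 1029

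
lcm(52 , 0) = 0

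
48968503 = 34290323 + 14678180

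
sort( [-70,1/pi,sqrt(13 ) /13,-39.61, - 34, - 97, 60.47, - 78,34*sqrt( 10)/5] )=[ - 97, - 78,  -  70,  -  39.61,-34, sqrt(13)/13, 1/pi,  34 * sqrt ( 10)/5 , 60.47 ]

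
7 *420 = 2940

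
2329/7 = 332 + 5/7 = 332.71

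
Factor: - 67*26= -2^1*13^1*67^1 = - 1742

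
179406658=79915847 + 99490811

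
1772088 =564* 3142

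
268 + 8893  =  9161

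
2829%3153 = 2829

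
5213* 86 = 448318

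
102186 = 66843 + 35343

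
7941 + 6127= 14068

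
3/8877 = 1/2959 = 0.00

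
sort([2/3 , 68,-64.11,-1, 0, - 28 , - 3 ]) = [  -  64.11, - 28, - 3, - 1, 0, 2/3, 68]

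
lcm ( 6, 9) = 18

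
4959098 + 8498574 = 13457672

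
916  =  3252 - 2336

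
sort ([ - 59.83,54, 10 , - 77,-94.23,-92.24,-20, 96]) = [ - 94.23, - 92.24, - 77 , - 59.83, - 20, 10, 54,96 ]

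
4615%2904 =1711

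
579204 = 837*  692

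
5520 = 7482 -1962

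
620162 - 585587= 34575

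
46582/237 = 46582/237 = 196.55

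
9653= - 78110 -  - 87763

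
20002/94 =10001/47=212.79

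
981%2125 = 981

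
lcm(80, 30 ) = 240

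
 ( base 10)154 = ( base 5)1104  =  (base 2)10011010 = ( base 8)232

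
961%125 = 86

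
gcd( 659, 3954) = 659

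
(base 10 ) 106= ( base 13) 82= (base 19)5B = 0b1101010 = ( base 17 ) 64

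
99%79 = 20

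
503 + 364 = 867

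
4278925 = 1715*2495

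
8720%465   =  350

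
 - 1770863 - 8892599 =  - 10663462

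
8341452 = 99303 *84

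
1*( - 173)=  - 173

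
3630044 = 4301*844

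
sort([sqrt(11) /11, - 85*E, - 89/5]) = [ - 85*E,-89/5,sqrt(11 )/11] 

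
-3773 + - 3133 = - 6906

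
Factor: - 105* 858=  - 90090= -2^1*3^2*5^1*7^1*11^1*13^1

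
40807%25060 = 15747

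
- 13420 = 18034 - 31454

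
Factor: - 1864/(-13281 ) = 2^3*3^(-1)* 19^ (-1) = 8/57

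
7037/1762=7037/1762 = 3.99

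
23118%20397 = 2721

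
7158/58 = 123 + 12/29 = 123.41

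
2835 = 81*35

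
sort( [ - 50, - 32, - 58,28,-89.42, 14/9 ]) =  [ - 89.42, - 58, - 50, - 32, 14/9, 28 ]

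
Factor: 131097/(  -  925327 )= - 3^1*13^( - 1) * 17^( - 1)*53^( - 1 )*79^( - 1 )*89^1*491^1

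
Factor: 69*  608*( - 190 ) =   -  7970880 = - 2^6* 3^1 * 5^1*19^2*23^1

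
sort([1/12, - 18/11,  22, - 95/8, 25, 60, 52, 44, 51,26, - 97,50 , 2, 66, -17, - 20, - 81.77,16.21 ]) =[ - 97, - 81.77, - 20,  -  17, - 95/8, - 18/11,1/12,2,  16.21, 22,25,26,44, 50, 51 , 52,60,  66]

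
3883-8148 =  - 4265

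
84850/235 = 16970/47 = 361.06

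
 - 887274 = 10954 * ( -81 ) 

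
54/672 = 9/112 = 0.08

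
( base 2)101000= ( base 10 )40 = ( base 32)18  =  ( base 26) 1e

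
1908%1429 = 479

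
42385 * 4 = 169540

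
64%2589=64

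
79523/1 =79523 = 79523.00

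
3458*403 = 1393574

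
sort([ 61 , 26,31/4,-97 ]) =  [ - 97,31/4,26,  61 ] 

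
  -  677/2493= - 1 + 1816/2493 = - 0.27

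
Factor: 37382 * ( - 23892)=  - 2^3*3^1*11^1*181^1*18691^1= - 893130744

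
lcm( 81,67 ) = 5427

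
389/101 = 389/101 = 3.85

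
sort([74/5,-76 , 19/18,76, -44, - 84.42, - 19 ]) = [ - 84.42, - 76, - 44, - 19,  19/18, 74/5,  76]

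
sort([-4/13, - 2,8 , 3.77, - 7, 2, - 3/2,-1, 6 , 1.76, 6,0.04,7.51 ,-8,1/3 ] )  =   [ - 8 , - 7 ,  -  2, - 3/2,  -  1, - 4/13, 0.04,1/3, 1.76,2,3.77,6,6,7.51, 8 ] 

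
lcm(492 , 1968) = 1968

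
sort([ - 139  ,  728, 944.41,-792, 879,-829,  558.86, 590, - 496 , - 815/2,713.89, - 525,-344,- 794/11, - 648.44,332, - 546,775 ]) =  [ - 829 , - 792, - 648.44,- 546, - 525,  -  496, - 815/2, - 344, - 139  , - 794/11,332,558.86, 590,  713.89, 728, 775  ,  879,944.41 ]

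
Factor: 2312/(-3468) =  -2/3 =- 2^1*3^(-1 )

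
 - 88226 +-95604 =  - 183830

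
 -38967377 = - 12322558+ - 26644819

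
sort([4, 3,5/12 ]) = [5/12, 3,4]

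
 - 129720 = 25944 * ( - 5)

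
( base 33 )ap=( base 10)355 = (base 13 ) 214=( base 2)101100011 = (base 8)543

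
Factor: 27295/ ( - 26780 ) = -2^ ( - 2)*13^( - 1)*53^1 = - 53/52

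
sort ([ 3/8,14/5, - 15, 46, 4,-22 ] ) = [ - 22, - 15,3/8,14/5,4, 46]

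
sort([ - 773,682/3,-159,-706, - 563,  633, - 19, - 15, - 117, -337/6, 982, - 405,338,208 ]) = [ - 773, - 706 , - 563, - 405,-159 , - 117, - 337/6,-19,-15,208,682/3 , 338,633  ,  982 ]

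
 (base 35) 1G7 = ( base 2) 11100000000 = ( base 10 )1792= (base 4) 130000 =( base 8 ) 3400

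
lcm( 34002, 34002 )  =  34002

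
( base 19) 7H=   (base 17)8e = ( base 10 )150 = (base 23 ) 6c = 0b10010110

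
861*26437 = 22762257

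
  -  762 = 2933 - 3695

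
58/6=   9+2/3 = 9.67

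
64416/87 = 21472/29 =740.41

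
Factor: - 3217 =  - 3217^1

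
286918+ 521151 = 808069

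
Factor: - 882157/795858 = - 2^( - 1)*3^( - 1 ) * 7^ (-2 )*2707^( - 1)*882157^1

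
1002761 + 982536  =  1985297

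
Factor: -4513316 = -2^2* 47^1 * 24007^1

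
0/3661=0= 0.00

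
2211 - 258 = 1953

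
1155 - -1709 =2864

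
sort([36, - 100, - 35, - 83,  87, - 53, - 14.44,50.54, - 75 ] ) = [ - 100, - 83, - 75,-53, - 35 , - 14.44, 36, 50.54, 87]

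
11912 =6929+4983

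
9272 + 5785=15057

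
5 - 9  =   - 4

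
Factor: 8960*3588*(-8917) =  - 286667996160=-2^10*3^1 * 5^1*7^1*13^1*23^1*37^1 * 241^1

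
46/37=46/37 = 1.24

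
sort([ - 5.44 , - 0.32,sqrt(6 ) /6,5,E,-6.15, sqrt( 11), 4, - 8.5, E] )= [  -  8.5, - 6.15 , - 5.44  ,-0.32,sqrt(6 )/6, E, E, sqrt(11 ),4, 5]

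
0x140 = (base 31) aa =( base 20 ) G0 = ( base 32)A0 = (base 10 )320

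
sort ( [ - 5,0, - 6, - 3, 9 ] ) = [-6,-5,- 3,0 , 9]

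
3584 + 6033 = 9617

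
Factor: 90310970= 2^1*5^1 * 17^1*47^1*89^1*127^1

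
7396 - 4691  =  2705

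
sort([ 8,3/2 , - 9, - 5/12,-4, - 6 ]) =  [ - 9, - 6, - 4, - 5/12,3/2,8]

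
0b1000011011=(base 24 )mb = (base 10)539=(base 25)LE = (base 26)KJ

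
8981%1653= 716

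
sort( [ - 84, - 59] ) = [ - 84, - 59 ]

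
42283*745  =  31500835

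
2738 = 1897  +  841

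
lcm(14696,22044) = 44088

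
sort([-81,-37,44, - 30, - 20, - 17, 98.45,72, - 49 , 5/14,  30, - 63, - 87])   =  [ - 87 ,  -  81, - 63, - 49, - 37, - 30, - 20,-17, 5/14,  30,44, 72, 98.45]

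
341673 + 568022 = 909695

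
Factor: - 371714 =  - 2^1*7^2*3793^1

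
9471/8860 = 1 + 611/8860= 1.07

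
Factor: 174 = 2^1*3^1* 29^1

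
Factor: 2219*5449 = 12091331=7^1*317^1*5449^1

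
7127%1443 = 1355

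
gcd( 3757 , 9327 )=1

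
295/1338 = 295/1338=0.22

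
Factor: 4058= 2^1*2029^1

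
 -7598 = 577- 8175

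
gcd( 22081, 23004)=71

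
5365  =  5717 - 352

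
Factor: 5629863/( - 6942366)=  - 1876621/2314122=-  2^(  -  1)*3^(-1 )*23^( - 1 )*41^ ( - 1)*157^1*409^(-1 )*11953^1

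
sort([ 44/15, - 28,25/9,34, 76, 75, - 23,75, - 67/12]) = [-28, - 23, - 67/12, 25/9, 44/15,34,75,  75, 76 ] 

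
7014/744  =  1169/124 =9.43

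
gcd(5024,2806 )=2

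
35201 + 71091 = 106292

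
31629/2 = 31629/2 = 15814.50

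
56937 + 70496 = 127433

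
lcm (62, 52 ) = 1612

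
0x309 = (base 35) m7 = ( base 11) 647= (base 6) 3333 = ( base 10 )777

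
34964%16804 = 1356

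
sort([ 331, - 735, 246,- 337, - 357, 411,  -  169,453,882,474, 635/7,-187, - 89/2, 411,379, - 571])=[ - 735,  -  571,  -  357, - 337,- 187, - 169, - 89/2, 635/7, 246, 331, 379, 411,411, 453, 474, 882]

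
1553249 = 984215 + 569034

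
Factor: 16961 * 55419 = 3^1 * 7^3  *13^1*29^1*2423^1 =939961659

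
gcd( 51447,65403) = 3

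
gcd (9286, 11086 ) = 2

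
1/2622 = 1/2622 = 0.00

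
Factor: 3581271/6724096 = 2^( - 9)*3^2*17^1*23^( - 1)*89^1*263^1*571^( - 1)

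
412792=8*51599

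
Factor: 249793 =19^1 * 13147^1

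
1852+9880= 11732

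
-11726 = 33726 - 45452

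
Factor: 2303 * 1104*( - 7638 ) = -19419706656 = -2^5*3^2*7^2*19^1*23^1*47^1* 67^1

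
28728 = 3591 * 8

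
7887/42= 2629/14= 187.79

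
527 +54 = 581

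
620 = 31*20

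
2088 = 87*24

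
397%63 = 19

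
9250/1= 9250 = 9250.00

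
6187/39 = 158 + 25/39 = 158.64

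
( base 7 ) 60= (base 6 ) 110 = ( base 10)42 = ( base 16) 2a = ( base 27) 1f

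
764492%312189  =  140114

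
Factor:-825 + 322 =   -  503^1=- 503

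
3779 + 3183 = 6962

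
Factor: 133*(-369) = -3^2*7^1*19^1*41^1 = - 49077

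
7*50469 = 353283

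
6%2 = 0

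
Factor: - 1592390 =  - 2^1*5^1*17^2*19^1*29^1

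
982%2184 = 982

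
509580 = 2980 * 171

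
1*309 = 309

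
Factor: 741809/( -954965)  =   - 5^ ( - 1) * 11^(  -  1) * 97^ ( - 1) * 179^( - 1)* 741809^1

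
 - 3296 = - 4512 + 1216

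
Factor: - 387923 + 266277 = -121646 = -2^1*7^1*8689^1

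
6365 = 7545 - 1180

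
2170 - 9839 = - 7669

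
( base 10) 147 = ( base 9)173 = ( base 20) 77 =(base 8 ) 223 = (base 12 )103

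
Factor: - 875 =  - 5^3*7^1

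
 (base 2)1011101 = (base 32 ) 2T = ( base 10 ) 93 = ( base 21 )49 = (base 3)10110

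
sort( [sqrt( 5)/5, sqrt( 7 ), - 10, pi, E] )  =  [ - 10, sqrt( 5 )/5,sqrt( 7 ),E, pi] 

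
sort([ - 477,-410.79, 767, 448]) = [-477, - 410.79,448,767]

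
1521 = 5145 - 3624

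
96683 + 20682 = 117365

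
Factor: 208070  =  2^1 *5^1*20807^1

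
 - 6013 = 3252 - 9265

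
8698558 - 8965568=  - 267010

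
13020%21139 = 13020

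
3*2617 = 7851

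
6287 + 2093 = 8380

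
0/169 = 0 = 0.00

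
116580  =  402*290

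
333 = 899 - 566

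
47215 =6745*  7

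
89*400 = 35600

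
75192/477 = 157 + 101/159= 157.64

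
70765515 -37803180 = 32962335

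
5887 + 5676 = 11563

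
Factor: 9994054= 2^1*7^1*713861^1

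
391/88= 391/88 = 4.44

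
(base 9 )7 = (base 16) 7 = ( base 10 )7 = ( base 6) 11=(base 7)10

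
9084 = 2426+6658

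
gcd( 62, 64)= 2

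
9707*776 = 7532632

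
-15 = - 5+  -  10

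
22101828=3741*5908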